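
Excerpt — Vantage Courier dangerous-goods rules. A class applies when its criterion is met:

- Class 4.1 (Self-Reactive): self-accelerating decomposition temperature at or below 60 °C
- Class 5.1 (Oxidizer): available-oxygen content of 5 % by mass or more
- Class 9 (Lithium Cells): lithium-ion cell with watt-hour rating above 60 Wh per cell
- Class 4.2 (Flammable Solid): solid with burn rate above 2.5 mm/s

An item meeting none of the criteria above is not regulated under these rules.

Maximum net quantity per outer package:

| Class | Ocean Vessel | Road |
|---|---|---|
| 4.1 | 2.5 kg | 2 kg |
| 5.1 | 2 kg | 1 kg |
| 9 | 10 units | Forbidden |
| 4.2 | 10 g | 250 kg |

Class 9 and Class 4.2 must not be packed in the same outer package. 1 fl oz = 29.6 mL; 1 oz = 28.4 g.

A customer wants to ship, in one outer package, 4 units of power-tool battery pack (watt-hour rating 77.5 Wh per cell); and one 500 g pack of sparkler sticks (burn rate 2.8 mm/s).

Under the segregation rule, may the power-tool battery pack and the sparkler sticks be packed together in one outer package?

With watt-hour rating 77.5 Wh per cell (> 60 Wh per cell), the power-tool battery pack falls in Class 9.
Burn rate 2.8 mm/s meets the Class 4.2 criterion (Flammable Solid), so the sparkler sticks are Class 4.2.
Class 9 and Class 4.2 may not share an outer package.

No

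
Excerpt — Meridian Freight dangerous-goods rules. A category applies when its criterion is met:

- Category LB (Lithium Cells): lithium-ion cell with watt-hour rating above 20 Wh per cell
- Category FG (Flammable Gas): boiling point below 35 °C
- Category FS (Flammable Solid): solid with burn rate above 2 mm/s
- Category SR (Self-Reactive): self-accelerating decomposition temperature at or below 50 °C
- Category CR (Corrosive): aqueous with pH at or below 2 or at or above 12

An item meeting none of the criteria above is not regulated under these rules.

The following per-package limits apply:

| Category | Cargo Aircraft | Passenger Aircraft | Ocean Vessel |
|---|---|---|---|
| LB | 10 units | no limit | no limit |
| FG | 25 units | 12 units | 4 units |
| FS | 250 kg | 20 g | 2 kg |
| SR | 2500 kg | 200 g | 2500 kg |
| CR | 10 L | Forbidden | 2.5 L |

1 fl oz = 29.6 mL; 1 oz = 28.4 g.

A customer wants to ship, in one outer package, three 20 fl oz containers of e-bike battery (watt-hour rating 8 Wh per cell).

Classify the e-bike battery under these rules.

Not regulated

watt-hour rating 8 Wh per cell is not above 20 Wh per cell, so Category LB does not apply.
No criterion is met, so the item is not regulated.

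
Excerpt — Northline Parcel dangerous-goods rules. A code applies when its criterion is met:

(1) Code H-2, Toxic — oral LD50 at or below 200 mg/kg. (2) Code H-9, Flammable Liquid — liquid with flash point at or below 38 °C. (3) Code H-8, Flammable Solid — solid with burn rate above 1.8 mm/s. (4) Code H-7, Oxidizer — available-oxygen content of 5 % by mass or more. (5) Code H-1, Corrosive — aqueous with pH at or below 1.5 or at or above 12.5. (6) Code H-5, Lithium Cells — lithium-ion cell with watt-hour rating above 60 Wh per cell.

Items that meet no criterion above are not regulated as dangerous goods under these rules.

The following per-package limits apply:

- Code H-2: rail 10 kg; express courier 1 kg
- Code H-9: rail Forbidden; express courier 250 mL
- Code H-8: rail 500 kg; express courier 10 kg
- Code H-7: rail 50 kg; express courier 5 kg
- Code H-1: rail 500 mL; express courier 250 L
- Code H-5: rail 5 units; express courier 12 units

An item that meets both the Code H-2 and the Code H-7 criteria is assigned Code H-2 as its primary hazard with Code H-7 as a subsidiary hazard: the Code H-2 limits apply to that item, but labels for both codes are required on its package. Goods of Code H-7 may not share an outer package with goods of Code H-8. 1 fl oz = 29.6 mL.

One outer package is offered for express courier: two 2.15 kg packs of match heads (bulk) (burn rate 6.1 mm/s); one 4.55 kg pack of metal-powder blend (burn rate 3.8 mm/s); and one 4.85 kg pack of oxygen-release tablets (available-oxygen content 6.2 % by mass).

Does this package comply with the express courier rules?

Burn rate 6.1 mm/s meets the Code H-8 criterion (Flammable Solid), so the match heads (bulk) are Code H-8.
With burn rate 3.8 mm/s (> 1.8 mm/s), the metal-powder blend falls in Code H-8.
With available-oxygen content 6.2 % by mass (≥ 5 % by mass), the oxygen-release tablets fall in Code H-7.
Code H-7 quantity: 4.85 kg.
4.85 kg is within the express courier limit of 5 kg for Code H-7.
Code H-8 net quantity: (two 2.15 kg packs = 4.3 kg) + 4.55 kg = 8.85 kg.
That is within the Code H-8 express courier limit of 10 kg.
Code H-7 and Code H-8 may not share an outer package.

No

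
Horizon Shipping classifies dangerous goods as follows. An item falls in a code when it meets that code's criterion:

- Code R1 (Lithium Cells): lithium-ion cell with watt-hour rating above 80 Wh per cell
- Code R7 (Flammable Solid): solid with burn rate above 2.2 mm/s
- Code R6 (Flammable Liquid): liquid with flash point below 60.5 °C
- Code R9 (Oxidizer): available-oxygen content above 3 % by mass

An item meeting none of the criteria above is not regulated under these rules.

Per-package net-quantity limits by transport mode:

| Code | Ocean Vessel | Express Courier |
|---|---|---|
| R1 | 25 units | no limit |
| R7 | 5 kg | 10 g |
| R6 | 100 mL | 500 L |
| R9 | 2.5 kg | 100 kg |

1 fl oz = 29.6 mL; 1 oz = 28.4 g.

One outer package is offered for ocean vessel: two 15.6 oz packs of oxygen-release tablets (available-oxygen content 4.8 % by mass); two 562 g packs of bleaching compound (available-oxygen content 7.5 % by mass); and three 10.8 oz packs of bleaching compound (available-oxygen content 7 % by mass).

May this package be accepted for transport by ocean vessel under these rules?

No

Oxygen-release tablets: available-oxygen content 4.8 % by mass > 3 % by mass → Code R9 (Oxidizer).
The bleaching compound has available-oxygen content 7.5 % by mass, which is > 3 % by mass, so it is Code R9 (Oxidizer).
Bleaching compound: available-oxygen content 7 % by mass > 3 % by mass → Code R9 (Oxidizer).
Code R9 net quantity: (two 15.6 oz packs = 886.08 g) + (two 562 g packs = 1.124 kg) + (three 10.8 oz packs = 920.16 g) = 2930.24 g.
2930.24 g exceeds the ocean vessel limit of 2.5 kg for Code R9.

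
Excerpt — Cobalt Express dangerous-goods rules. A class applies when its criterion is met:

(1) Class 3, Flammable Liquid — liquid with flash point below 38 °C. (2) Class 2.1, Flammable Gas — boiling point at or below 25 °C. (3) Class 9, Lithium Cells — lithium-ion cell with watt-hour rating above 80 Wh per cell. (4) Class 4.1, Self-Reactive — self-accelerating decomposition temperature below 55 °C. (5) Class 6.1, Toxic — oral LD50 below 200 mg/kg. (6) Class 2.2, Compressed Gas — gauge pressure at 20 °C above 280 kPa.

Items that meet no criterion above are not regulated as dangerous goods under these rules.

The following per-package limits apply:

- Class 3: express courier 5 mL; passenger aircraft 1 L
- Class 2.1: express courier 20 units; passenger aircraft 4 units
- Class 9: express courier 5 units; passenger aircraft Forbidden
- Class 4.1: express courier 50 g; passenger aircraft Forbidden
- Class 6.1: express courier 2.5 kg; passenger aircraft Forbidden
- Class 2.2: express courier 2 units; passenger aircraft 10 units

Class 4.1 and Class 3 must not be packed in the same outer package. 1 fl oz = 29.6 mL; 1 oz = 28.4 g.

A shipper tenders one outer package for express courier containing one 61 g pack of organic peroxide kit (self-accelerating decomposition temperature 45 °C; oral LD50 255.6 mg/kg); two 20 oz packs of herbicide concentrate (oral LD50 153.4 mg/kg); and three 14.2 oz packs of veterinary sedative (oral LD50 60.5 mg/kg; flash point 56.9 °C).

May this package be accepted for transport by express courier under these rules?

With self-accelerating decomposition temperature 45 °C (< 55 °C), the organic peroxide kit falls in Class 4.1.
The herbicide concentrate has oral LD50 153.4 mg/kg, which is < 200 mg/kg, so it is Class 6.1 (Toxic).
The veterinary sedative has oral LD50 60.5 mg/kg, which is < 200 mg/kg, so it is Class 6.1 (Toxic).
Total Class 6.1: (two 20 oz packs = 1.136 kg) + (three 14.2 oz packs = 1209.84 g) = 2345.84 g.
That is within the Class 6.1 express courier limit of 2.5 kg.
Class 4.1 quantity: 61 g.
61 g > 50 g (express courier limit, Class 4.1) — over the limit.
The segregation rule (Class 4.1 with Class 3) does not apply to Class 6.1 with Class 4.1.

No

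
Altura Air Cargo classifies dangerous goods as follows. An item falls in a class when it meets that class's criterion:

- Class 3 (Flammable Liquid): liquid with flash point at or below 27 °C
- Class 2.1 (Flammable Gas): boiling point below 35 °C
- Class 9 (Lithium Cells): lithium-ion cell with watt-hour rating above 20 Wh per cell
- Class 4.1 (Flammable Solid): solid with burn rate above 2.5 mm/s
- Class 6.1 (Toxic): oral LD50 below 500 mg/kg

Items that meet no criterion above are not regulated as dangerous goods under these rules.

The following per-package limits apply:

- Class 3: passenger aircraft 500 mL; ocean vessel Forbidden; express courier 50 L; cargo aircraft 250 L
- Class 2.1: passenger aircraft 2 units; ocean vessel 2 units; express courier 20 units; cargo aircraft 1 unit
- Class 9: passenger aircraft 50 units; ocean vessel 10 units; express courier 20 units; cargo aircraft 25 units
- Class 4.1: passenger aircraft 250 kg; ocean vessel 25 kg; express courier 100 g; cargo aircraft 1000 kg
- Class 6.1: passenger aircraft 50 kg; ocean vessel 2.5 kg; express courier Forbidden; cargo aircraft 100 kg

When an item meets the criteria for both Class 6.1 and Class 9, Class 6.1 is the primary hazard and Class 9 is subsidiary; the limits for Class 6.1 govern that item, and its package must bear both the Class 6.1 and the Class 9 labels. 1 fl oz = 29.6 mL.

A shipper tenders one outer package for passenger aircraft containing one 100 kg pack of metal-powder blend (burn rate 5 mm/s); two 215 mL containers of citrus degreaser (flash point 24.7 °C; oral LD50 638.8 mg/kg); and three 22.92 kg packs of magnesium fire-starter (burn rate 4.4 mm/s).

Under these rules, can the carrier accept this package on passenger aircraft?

Yes

Metal-powder blend: burn rate 5 mm/s > 2.5 mm/s → Class 4.1 (Flammable Solid).
Flash point 24.7 °C meets the Class 3 criterion (Flammable Liquid), so the citrus degreaser is Class 3.
Burn rate 4.4 mm/s meets the Class 4.1 criterion (Flammable Solid), so the magnesium fire-starter is Class 4.1.
Class 4.1 net quantity: 100 kg + (three 22.92 kg packs = 68.76 kg) = 168.76 kg.
168.76 kg ≤ 250 kg (passenger aircraft limit, Class 4.1) — within limit.
Class 3 quantity: two 215 mL containers = 430 mL.
That is within the Class 3 passenger aircraft limit of 500 mL.
Every hazard class is within its passenger aircraft limit and no segregation rule is violated.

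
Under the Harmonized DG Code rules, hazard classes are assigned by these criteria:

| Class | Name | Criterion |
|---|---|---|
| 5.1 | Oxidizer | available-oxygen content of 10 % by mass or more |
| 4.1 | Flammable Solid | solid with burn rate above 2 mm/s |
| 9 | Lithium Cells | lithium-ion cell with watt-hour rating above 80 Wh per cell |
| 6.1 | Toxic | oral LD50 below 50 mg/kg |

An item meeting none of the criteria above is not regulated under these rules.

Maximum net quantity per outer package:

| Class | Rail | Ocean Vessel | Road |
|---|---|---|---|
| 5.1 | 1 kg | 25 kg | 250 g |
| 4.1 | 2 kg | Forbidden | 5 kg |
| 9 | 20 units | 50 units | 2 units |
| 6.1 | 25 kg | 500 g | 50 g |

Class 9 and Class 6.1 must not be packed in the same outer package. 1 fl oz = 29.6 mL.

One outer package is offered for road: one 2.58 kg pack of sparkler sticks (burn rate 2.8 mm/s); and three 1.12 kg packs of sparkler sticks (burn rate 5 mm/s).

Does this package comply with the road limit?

The sparkler sticks have burn rate 2.8 mm/s, which is > 2 mm/s, so they are Class 4.1 (Flammable Solid).
Burn rate 5 mm/s meets the Class 4.1 criterion (Flammable Solid), so the sparkler sticks are Class 4.1.
Class 4.1 net quantity: 2.58 kg + (three 1.12 kg packs = 3.36 kg) = 5.94 kg.
5.94 kg > 5 kg (road limit, Class 4.1) — over the limit.

No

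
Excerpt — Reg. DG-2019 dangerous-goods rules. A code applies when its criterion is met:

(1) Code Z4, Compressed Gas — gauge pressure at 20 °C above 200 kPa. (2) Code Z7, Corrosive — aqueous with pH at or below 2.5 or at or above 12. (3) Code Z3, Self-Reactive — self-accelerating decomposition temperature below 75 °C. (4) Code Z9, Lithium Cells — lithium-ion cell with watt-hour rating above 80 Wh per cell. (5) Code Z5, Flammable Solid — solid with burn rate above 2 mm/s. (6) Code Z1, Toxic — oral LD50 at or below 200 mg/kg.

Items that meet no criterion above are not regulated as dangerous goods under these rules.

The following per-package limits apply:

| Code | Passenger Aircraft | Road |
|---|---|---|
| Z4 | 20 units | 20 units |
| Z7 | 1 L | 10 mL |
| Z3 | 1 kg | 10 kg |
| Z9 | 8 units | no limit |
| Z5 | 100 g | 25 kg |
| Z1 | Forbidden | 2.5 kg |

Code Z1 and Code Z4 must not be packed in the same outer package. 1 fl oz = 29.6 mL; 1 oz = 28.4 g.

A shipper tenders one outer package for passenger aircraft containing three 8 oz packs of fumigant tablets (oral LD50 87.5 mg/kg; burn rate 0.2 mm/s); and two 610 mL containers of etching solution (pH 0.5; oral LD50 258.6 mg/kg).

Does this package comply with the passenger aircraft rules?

With oral LD50 87.5 mg/kg (≤ 200 mg/kg), the fumigant tablets fall in Code Z1.
The etching solution has pH 0.5, which is ≤ 2.5, so it is Code Z7 (Corrosive).
Code Z1 quantity: three 8 oz packs = 681.6 g.
By passenger aircraft, Code Z1 is Forbidden regardless of quantity.
Code Z7 quantity: two 610 mL containers = 1.22 L.
1.22 L exceeds the passenger aircraft limit of 1 L for Code Z7.
The segregation rule (Code Z1 with Code Z4) does not apply to Code Z1 with Code Z7.

No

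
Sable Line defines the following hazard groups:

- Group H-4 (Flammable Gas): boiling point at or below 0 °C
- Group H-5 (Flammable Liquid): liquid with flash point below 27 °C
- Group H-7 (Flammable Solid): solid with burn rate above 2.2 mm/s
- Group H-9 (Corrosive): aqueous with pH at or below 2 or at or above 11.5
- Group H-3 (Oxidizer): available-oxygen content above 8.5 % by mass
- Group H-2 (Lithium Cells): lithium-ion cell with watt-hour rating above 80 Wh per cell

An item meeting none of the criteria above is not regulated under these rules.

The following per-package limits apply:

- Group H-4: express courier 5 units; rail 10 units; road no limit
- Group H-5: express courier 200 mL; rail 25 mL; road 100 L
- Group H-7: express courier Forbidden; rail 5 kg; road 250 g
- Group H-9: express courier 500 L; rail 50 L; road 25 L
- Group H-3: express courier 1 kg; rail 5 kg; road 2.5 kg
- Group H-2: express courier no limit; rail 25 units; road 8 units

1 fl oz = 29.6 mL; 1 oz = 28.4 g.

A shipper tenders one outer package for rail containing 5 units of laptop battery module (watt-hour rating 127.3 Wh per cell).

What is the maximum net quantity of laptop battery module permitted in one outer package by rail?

25 units

Watt-hour rating 127.3 Wh per cell meets the Group H-2 criterion (Lithium Cells), so the laptop battery module is Group H-2.
The rail limit for Group H-2 is 25 units.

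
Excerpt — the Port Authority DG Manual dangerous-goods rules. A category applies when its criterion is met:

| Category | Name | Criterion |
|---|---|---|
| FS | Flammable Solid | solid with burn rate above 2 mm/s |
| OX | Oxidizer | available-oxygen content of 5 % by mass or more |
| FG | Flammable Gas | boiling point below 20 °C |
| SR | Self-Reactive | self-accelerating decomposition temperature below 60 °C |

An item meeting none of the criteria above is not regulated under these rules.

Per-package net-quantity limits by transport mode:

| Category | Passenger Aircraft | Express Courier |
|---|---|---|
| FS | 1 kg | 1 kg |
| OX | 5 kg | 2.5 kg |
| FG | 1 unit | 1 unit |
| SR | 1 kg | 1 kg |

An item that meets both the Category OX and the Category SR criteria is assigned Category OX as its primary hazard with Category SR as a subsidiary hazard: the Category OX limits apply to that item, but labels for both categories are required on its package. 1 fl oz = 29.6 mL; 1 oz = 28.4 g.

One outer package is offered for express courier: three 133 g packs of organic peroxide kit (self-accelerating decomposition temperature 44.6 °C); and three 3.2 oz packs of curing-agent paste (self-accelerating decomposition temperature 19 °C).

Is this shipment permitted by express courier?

Yes

The organic peroxide kit has self-accelerating decomposition temperature 44.6 °C, which is < 60 °C, so it is Category SR (Self-Reactive).
Curing-agent paste: self-accelerating decomposition temperature 19 °C < 60 °C → Category SR (Self-Reactive).
Category SR net quantity: (three 133 g packs = 399 g) + (three 3.2 oz packs = 272.64 g) = 671.64 g.
That is within the Category SR express courier limit of 1 kg.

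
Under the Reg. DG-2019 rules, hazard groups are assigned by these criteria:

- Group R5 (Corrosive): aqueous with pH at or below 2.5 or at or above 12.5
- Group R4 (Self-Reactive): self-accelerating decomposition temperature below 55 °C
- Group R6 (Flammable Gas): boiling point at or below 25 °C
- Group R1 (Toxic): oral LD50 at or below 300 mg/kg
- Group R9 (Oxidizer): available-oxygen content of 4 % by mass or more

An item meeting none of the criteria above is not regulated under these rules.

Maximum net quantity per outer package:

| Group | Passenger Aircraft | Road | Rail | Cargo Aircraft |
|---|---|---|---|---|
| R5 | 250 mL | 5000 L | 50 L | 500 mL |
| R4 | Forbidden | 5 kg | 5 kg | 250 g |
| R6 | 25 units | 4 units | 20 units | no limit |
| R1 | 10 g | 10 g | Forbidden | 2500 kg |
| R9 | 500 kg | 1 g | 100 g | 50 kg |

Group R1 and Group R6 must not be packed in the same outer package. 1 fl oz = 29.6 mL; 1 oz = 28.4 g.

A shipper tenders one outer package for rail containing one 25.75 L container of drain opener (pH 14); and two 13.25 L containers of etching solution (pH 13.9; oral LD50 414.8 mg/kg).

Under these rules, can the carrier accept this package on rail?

Drain opener: pH 14 ≥ 12.5 → Group R5 (Corrosive).
pH 13.9 meets the Group R5 criterion (Corrosive), so the etching solution is Group R5.
Group R5 net quantity: 25.75 L + (two 13.25 L containers = 26.5 L) = 52.25 L.
52.25 L exceeds the rail limit of 50 L for Group R5.

No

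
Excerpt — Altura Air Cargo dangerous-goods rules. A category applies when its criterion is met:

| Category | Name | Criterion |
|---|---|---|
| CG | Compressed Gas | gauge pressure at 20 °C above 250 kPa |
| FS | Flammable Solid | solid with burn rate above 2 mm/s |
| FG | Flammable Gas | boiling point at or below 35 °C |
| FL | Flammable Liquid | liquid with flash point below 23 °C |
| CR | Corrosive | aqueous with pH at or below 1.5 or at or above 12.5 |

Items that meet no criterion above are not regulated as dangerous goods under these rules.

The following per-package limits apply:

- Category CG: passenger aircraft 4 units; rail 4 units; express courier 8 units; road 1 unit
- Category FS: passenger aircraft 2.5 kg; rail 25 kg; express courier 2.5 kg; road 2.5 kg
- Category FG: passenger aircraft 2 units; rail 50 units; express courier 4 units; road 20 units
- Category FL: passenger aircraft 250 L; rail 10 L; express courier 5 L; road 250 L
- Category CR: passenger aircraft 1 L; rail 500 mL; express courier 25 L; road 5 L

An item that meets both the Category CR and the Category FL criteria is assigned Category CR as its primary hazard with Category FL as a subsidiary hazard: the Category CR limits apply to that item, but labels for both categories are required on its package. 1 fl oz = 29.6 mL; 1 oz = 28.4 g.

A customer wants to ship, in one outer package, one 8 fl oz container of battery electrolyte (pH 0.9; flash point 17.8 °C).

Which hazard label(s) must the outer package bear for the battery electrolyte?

With pH 0.9 (≤ 1.5), the battery electrolyte falls in Category CR.
With flash point 17.8 °C (< 23 °C), the battery electrolyte falls in Category FL.
By the precedence rule Category CR is primary and Category FL is subsidiary, and that rule requires both labels on the package.

Category CR and FL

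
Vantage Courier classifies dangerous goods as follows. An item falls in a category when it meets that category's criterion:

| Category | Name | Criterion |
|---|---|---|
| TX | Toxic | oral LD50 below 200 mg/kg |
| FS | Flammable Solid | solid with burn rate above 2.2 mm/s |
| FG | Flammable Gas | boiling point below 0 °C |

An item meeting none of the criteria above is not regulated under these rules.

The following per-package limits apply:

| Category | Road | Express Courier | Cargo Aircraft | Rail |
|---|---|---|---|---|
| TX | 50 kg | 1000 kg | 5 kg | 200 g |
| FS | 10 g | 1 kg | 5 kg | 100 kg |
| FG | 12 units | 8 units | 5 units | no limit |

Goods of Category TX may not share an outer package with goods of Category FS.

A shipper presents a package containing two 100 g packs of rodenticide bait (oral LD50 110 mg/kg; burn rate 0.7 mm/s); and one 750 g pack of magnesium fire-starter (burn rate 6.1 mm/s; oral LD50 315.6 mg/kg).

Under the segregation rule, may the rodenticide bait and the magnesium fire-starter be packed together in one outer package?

Oral LD50 110 mg/kg meets the Category TX criterion (Toxic), so the rodenticide bait is Category TX.
With burn rate 6.1 mm/s (> 2.2 mm/s), the magnesium fire-starter falls in Category FS.
Category TX and Category FS may not share an outer package.

No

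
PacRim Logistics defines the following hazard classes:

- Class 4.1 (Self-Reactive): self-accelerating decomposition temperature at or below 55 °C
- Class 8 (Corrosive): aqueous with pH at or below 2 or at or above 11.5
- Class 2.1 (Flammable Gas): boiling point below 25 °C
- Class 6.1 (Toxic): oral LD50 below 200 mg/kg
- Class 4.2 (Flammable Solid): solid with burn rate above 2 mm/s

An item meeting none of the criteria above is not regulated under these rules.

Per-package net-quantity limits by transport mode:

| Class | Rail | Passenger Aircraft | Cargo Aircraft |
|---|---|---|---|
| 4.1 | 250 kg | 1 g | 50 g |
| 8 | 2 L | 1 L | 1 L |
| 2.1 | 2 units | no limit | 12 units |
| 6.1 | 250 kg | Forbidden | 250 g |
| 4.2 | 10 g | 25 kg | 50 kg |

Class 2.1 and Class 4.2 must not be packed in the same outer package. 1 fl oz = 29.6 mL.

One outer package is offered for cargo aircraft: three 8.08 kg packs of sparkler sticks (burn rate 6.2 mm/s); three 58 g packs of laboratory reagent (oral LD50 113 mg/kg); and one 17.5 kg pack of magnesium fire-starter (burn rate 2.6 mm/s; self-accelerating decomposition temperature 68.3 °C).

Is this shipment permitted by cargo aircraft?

Yes

Burn rate 6.2 mm/s meets the Class 4.2 criterion (Flammable Solid), so the sparkler sticks are Class 4.2.
With oral LD50 113 mg/kg (< 200 mg/kg), the laboratory reagent falls in Class 6.1.
Burn rate 2.6 mm/s meets the Class 4.2 criterion (Flammable Solid), so the magnesium fire-starter is Class 4.2.
Total Class 4.2: (three 8.08 kg packs = 24.24 kg) + 17.5 kg = 41.74 kg.
That is within the Class 4.2 cargo aircraft limit of 50 kg.
Class 6.1 quantity: three 58 g packs = 174 g.
That is within the Class 6.1 cargo aircraft limit of 250 g.
The segregation rule (Class 2.1 with Class 4.2) does not apply to Class 4.2 with Class 6.1.
Every hazard class is within its cargo aircraft limit and no segregation rule is violated.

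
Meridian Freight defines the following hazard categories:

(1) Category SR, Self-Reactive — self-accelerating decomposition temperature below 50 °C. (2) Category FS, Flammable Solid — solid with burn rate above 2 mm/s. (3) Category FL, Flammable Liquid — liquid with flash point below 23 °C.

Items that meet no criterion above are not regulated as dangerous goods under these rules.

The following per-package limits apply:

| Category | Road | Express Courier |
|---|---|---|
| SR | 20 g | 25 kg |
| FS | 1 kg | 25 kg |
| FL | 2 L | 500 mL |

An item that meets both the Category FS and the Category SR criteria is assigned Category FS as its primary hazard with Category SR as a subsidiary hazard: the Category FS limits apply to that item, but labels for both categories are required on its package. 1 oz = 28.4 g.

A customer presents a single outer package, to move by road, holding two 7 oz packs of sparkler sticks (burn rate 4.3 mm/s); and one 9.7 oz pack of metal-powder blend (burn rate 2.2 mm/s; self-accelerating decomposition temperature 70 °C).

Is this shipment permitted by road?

Yes

The sparkler sticks have burn rate 4.3 mm/s, which is > 2 mm/s, so they are Category FS (Flammable Solid).
Metal-powder blend: burn rate 2.2 mm/s > 2 mm/s → Category FS (Flammable Solid).
Total Category FS: (two 7 oz packs = 397.6 g) + (one 9.7 oz pack = 275.48 g) = 673.08 g.
673.08 g is within the road limit of 1 kg for Category FS.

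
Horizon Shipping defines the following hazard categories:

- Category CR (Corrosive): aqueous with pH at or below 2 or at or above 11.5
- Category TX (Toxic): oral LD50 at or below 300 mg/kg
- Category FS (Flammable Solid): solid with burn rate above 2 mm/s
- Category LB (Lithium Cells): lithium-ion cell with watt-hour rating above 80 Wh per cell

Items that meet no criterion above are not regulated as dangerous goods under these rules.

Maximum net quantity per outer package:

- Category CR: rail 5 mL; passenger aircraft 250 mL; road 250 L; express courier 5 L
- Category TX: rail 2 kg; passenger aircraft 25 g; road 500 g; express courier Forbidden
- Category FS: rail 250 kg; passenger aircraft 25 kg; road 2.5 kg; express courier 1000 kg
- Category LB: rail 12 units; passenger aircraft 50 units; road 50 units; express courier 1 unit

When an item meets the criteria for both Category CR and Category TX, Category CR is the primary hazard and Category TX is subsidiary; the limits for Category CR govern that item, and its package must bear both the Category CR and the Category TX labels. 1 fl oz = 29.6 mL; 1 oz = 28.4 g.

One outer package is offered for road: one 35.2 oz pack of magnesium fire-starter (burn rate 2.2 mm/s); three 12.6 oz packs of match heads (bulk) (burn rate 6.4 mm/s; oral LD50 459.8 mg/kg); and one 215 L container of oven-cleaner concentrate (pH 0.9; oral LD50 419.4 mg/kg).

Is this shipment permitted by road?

Yes

Magnesium fire-starter: burn rate 2.2 mm/s > 2 mm/s → Category FS (Flammable Solid).
With burn rate 6.4 mm/s (> 2 mm/s), the match heads (bulk) fall in Category FS.
With pH 0.9 (≤ 2), the oven-cleaner concentrate falls in Category CR.
Total Category FS: (one 35.2 oz pack = 999.68 g) + (three 12.6 oz packs = 1073.52 g) = 2073.2 g.
That is within the Category FS road limit of 2.5 kg.
Category CR quantity: 215 L.
215 L is within the road limit of 250 L for Category CR.
Every hazard category is within its road limit and no segregation rule is violated.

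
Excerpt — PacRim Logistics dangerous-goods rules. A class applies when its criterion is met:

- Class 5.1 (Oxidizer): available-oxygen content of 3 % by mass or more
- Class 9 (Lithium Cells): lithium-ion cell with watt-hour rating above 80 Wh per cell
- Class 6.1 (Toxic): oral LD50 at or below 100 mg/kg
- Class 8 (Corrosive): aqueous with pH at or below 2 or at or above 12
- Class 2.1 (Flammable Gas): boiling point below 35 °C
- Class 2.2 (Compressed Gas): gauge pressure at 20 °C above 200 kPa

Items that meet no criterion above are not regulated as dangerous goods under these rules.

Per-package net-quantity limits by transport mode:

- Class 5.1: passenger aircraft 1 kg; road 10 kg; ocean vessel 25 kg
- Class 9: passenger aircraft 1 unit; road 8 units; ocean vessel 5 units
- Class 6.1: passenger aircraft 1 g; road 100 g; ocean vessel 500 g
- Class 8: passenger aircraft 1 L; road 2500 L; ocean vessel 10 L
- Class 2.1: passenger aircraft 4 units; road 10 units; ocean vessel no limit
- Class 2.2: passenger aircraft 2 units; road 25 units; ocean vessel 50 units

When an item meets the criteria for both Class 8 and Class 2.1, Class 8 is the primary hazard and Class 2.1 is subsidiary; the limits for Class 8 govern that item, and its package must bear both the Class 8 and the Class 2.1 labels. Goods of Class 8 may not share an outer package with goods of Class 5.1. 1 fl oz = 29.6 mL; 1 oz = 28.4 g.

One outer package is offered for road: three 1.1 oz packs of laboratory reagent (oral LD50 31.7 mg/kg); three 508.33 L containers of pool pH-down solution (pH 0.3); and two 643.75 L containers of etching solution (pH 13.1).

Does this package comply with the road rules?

No

Laboratory reagent: oral LD50 31.7 mg/kg ≤ 100 mg/kg → Class 6.1 (Toxic).
Pool pH-down solution: pH 0.3 ≤ 2 → Class 8 (Corrosive).
pH 13.1 meets the Class 8 criterion (Corrosive), so the etching solution is Class 8.
Total Class 8: (three 508.33 L containers = 1524.99 L) + (two 643.75 L containers = 1287.5 L) = 2812.49 L.
2812.49 L > 2500 L (road limit, Class 8) — over the limit.
Class 6.1 quantity: three 1.1 oz packs = 93.72 g.
That is within the Class 6.1 road limit of 100 g.
The segregation rule (Class 8 with Class 5.1) does not apply to Class 8 with Class 6.1.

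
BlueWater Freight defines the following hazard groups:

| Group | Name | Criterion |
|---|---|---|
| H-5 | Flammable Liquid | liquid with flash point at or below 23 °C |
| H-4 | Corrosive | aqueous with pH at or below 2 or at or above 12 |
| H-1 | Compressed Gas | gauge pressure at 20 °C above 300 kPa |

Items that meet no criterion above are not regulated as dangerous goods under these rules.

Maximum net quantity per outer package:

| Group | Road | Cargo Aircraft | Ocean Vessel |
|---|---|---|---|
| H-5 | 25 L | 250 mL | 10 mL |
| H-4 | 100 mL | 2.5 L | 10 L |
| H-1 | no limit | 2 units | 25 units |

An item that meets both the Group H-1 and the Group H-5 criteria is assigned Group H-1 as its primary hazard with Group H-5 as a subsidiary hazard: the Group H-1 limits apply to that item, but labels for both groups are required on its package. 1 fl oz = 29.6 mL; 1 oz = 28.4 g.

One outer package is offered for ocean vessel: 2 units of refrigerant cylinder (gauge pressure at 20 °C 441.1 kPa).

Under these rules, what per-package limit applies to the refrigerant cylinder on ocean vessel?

25 units

Refrigerant cylinder: gauge pressure at 20 °C 441.1 kPa > 300 kPa → Group H-1 (Compressed Gas).
The ocean vessel limit for Group H-1 is 25 units.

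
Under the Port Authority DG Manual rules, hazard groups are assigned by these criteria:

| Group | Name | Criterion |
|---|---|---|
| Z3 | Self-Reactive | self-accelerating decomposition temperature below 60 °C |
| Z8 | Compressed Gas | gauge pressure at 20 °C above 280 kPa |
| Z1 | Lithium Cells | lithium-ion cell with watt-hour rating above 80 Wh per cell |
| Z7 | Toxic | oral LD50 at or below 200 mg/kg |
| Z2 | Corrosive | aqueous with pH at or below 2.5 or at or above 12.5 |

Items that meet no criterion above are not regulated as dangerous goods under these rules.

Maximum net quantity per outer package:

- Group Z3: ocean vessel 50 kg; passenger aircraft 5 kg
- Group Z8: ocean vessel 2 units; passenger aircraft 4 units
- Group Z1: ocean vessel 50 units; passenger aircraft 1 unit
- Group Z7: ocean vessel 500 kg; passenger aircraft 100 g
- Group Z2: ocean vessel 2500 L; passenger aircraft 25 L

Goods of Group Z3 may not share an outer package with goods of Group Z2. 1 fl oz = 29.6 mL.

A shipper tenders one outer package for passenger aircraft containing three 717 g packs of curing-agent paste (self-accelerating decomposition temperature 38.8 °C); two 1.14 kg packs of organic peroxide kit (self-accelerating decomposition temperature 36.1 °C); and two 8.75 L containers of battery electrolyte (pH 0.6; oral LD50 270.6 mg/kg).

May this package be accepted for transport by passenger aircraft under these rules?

No

Curing-agent paste: self-accelerating decomposition temperature 38.8 °C < 60 °C → Group Z3 (Self-Reactive).
Self-accelerating decomposition temperature 36.1 °C meets the Group Z3 criterion (Self-Reactive), so the organic peroxide kit is Group Z3.
Battery electrolyte: pH 0.6 ≤ 2.5 → Group Z2 (Corrosive).
Group Z3 net quantity: (three 717 g packs = 2.151 kg) + (two 1.14 kg packs = 2.28 kg) = 4.431 kg.
4.431 kg ≤ 5 kg (passenger aircraft limit, Group Z3) — within limit.
Group Z2 quantity: two 8.75 L containers = 17.5 L.
17.5 L is within the passenger aircraft limit of 25 L for Group Z2.
Group Z3 and Group Z2 may not share an outer package.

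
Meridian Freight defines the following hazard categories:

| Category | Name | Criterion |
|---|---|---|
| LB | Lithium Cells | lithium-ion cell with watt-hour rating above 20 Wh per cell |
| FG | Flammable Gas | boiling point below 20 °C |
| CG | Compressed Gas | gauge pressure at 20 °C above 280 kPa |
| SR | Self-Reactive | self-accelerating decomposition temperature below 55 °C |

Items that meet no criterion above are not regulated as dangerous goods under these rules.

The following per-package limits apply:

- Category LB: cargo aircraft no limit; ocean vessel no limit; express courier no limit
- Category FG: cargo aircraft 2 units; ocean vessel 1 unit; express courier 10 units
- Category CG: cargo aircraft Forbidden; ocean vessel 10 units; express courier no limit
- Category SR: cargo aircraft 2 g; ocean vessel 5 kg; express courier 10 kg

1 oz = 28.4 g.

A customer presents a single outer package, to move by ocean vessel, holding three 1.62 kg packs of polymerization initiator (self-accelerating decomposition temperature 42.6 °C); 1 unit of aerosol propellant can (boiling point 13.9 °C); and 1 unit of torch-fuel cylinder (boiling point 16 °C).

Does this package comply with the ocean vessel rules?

No

With self-accelerating decomposition temperature 42.6 °C (< 55 °C), the polymerization initiator falls in Category SR.
The aerosol propellant can has boiling point 13.9 °C, which is < 20 °C, so it is Category FG (Flammable Gas).
Torch-fuel cylinder: boiling point 16 °C < 20 °C → Category FG (Flammable Gas).
Category FG net quantity: 1 unit + 1 unit = 2 units.
2 units > 1 unit (ocean vessel limit, Category FG) — over the limit.
Category SR quantity: three 1.62 kg packs = 4.86 kg.
4.86 kg is within the ocean vessel limit of 5 kg for Category SR.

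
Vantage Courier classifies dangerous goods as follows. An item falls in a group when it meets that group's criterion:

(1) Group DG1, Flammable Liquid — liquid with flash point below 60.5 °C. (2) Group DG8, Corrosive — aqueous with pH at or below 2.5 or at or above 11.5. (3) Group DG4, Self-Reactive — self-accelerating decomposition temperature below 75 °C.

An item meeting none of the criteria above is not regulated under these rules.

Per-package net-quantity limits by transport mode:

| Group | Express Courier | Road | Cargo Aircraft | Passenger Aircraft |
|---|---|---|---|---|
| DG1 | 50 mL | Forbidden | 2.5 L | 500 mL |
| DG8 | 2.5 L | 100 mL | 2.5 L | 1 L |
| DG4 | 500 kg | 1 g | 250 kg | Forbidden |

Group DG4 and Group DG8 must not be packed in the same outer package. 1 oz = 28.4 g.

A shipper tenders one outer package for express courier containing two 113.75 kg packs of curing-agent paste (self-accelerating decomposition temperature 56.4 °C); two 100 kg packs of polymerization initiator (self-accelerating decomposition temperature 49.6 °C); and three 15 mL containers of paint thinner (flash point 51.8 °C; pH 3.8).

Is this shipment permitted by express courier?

Self-accelerating decomposition temperature 56.4 °C meets the Group DG4 criterion (Self-Reactive), so the curing-agent paste is Group DG4.
Self-accelerating decomposition temperature 49.6 °C meets the Group DG4 criterion (Self-Reactive), so the polymerization initiator is Group DG4.
Paint thinner: flash point 51.8 °C < 60.5 °C → Group DG1 (Flammable Liquid).
Group DG4 net quantity: (two 113.75 kg packs = 227.5 kg) + (two 100 kg packs = 200 kg) = 427.5 kg.
427.5 kg is within the express courier limit of 500 kg for Group DG4.
Group DG1 quantity: three 15 mL containers = 45 mL.
45 mL ≤ 50 mL (express courier limit, Group DG1) — within limit.
The segregation rule (Group DG4 with Group DG8) does not apply to Group DG4 with Group DG1.
Every hazard group is within its express courier limit and no segregation rule is violated.

Yes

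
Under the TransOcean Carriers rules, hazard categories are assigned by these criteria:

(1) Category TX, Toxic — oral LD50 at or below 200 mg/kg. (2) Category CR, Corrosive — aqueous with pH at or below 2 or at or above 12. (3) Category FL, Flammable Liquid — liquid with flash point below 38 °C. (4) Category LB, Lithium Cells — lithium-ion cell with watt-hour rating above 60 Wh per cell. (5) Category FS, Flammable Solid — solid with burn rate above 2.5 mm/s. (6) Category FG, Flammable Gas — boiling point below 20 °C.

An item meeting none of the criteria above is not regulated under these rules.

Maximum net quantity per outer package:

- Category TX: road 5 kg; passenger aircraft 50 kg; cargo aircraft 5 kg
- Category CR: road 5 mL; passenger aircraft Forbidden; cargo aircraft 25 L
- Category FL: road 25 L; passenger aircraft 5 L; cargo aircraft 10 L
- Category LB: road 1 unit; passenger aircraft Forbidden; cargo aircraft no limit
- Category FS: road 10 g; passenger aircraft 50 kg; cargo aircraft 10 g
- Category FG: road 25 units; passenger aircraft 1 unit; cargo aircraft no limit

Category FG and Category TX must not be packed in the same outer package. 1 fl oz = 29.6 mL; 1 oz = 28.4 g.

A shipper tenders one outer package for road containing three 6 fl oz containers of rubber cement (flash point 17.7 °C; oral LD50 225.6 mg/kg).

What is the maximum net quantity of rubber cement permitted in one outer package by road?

Flash point 17.7 °C meets the Category FL criterion (Flammable Liquid), so the rubber cement is Category FL.
The road limit for Category FL is 25 L.

25 L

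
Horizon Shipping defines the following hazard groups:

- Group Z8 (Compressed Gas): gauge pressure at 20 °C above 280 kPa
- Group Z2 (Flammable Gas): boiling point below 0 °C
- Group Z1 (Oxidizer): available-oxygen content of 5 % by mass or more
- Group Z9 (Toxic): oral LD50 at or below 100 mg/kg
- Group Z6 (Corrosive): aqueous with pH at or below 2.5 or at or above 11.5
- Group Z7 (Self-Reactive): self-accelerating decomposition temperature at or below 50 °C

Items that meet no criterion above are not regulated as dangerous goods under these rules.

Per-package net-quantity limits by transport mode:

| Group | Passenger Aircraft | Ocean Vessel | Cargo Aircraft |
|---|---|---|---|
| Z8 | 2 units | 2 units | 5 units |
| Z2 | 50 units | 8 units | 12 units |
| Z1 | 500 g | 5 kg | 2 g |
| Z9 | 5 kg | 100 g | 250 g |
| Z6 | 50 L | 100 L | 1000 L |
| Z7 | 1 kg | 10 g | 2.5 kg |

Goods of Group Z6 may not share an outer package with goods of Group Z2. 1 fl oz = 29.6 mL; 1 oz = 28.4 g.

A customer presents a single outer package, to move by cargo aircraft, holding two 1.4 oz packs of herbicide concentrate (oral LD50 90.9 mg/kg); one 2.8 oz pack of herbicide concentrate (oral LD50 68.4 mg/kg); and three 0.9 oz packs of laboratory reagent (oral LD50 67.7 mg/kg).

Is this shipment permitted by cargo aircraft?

Oral LD50 90.9 mg/kg meets the Group Z9 criterion (Toxic), so the herbicide concentrate is Group Z9.
The herbicide concentrate has oral LD50 68.4 mg/kg, which is ≤ 100 mg/kg, so it is Group Z9 (Toxic).
With oral LD50 67.7 mg/kg (≤ 100 mg/kg), the laboratory reagent falls in Group Z9.
Group Z9 net quantity: (two 1.4 oz packs = 79.52 g) + (one 2.8 oz pack = 79.52 g) + (three 0.9 oz packs = 76.68 g) = 235.72 g.
235.72 g is within the cargo aircraft limit of 250 g for Group Z9.

Yes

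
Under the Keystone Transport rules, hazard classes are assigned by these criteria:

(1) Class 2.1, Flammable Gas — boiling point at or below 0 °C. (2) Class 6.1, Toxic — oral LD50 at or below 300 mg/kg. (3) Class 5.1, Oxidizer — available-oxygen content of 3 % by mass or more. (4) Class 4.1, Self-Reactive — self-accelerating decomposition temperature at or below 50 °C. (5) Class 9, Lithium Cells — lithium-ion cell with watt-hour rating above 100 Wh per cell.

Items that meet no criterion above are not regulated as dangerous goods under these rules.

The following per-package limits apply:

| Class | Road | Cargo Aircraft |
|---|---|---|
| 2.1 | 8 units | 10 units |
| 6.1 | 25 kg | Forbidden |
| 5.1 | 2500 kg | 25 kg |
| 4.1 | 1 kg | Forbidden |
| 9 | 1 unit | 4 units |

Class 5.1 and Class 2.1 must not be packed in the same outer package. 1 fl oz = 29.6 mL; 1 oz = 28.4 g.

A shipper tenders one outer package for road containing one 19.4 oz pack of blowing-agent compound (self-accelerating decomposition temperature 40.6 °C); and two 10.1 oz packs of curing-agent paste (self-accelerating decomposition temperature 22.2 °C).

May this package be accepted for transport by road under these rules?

No

Blowing-agent compound: self-accelerating decomposition temperature 40.6 °C ≤ 50 °C → Class 4.1 (Self-Reactive).
The curing-agent paste has self-accelerating decomposition temperature 22.2 °C, which is ≤ 50 °C, so it is Class 4.1 (Self-Reactive).
Total Class 4.1: (one 19.4 oz pack = 550.96 g) + (two 10.1 oz packs = 573.68 g) = 1124.64 g.
1124.64 g exceeds the road limit of 1 kg for Class 4.1.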